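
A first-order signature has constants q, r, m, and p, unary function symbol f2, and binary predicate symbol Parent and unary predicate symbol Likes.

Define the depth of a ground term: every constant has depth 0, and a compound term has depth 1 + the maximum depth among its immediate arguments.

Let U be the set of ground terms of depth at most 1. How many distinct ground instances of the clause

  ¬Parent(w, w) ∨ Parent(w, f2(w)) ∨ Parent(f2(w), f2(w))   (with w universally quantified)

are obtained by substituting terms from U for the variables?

8

Ground terms of depth ≤ 1:
  Let N_k = |{terms of depth ≤ k}|. Then N_0 = 4 and N_k = 4 + N_{k-1} for k ≥ 1 (one summand per function symbol, arity giving the exponent).
  N_0 = 4
  N_1 = 4 + 4 = 8
  Explicitly: q, r, m, p, f2(q), f2(r), f2(m), f2(p).
So there are 8 ground terms available for substitution.
The variable w ranges independently over the available ground terms, and distinct assignments produce distinct instances.
Number of ground instances = 8.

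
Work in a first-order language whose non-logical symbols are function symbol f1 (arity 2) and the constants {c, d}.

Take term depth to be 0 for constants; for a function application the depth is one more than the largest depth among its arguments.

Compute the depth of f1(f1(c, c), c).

2

depth(f1(c, c)) = 1 + max(0, 0) = 1
depth(f1(f1(c, c), c)) = 1 + max(1, 0) = 2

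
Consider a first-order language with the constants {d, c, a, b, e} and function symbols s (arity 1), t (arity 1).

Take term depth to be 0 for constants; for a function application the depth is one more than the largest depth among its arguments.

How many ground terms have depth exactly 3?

Write N_k for the number of ground terms of depth ≤ k. A term of depth ≤ k is either a constant or a function symbol applied to arguments of depth ≤ k−1, so N_k = 5 + N_{k-1} + N_{k-1}.
N_0 = 5
N_1 = 5 + 5 + 5 = 15
N_2 = 5 + 15 + 15 = 35
N_3 = 5 + 35 + 35 = 75
Terms of depth exactly 3: N_3 − N_2 = 75 − 35 = 40.

40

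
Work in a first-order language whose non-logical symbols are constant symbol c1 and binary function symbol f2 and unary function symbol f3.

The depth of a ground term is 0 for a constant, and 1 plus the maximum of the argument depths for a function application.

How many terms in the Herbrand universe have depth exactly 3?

If N_k denotes the number of depth-≤k ground terms, the 1 constant gives N_0 = 1, and each function symbol of arity r contributes N_{k-1}^r new terms at level k: N_k = 1 + N_{k-1}^2 + N_{k-1}.
N_0 = 1
N_1 = 1 + 1^2 + 1 = 3
N_2 = 1 + 3^2 + 3 = 13
N_3 = 1 + 13^2 + 13 = 183
Terms of depth exactly 3: N_3 − N_2 = 183 − 13 = 170.

170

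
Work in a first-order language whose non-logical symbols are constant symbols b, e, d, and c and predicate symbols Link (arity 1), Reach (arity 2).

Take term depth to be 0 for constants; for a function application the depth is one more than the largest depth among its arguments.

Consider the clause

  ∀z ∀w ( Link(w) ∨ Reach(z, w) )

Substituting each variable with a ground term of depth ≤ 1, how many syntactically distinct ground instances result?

Ground terms of depth ≤ 1:
  With no function symbols every ground term is a constant, so there are exactly 4 ground terms at every depth bound.
  N_0 = 4
  N_1 = 4
So there are 4 ground terms available for substitution.
There are 2 variables to instantiate (z, w), each occurring in at least one literal, so different choices give different ground instances.
Number of ground instances = 4^2 = 16.

16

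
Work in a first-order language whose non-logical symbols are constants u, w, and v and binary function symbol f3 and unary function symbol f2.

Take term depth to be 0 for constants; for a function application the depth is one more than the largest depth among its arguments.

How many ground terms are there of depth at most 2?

243

Count level by level. With function symbols f3/2, f2/1, the terms of depth ≤ k are the 3 constants together with each function applied to depth-≤(k−1) tuples, so N_k = 3 + N_{k-1}^2 + N_{k-1}.
N_0 = 3
N_1 = 3 + 3^2 + 3 = 15
N_2 = 3 + 15^2 + 15 = 243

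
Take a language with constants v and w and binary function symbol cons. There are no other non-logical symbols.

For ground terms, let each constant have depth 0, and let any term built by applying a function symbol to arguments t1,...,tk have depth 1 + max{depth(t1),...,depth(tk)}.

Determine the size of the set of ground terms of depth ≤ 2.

Write N_k for the number of ground terms of depth ≤ k. A term of depth ≤ k is either a constant or a function symbol applied to arguments of depth ≤ k−1, so N_k = 2 + N_{k-1}^2.
N_0 = 2
N_1 = 2 + 2^2 = 6
N_2 = 2 + 6^2 = 38

38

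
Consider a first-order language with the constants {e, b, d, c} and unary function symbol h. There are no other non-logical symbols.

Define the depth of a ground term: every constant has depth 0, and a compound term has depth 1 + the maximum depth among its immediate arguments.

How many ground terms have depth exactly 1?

Let N_k count ground terms of depth at most k. Each non-constant term of depth ≤ k is some function symbol applied to depth-≤(k−1) arguments, giving N_k = 4 + N_{k-1}.
N_0 = 4
N_1 = 4 + 4 = 8
Terms of depth exactly 1: N_1 − N_0 = 8 − 4 = 4.

4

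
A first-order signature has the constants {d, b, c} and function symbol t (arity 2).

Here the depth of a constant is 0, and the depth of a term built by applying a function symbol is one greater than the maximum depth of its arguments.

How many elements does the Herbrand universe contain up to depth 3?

Let N_k count ground terms of depth at most k. Each non-constant term of depth ≤ k is some function symbol applied to depth-≤(k−1) arguments, giving N_k = 3 + N_{k-1}^2.
N_0 = 3
N_1 = 3 + 3^2 = 12
N_2 = 3 + 12^2 = 147
N_3 = 3 + 147^2 = 21612

21612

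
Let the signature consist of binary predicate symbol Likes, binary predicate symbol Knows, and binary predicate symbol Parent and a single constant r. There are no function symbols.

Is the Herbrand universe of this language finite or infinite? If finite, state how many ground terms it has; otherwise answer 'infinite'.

1

There are no function symbols, so the only ground term is the single constant.
The Herbrand universe is {r}, finite with 1 element.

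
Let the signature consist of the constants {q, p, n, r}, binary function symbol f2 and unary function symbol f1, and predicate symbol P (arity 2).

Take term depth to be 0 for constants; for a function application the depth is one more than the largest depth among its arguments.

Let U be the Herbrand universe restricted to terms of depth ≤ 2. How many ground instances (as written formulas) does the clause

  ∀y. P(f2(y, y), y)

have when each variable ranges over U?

604

Ground terms of depth ≤ 2:
  Let N_k = |{terms of depth ≤ k}|. Then N_0 = 4 and N_k = 4 + N_{k-1}^2 + N_{k-1} for k ≥ 1 (one summand per function symbol, arity giving the exponent).
  N_0 = 4
  N_1 = 4 + 4^2 + 4 = 24
  N_2 = 4 + 24^2 + 24 = 604
So there are 604 ground terms available for substitution.
There is 1 variable to instantiate (y),  occurring in at least one literal, so different choices give different ground instances.
Number of ground instances = 604.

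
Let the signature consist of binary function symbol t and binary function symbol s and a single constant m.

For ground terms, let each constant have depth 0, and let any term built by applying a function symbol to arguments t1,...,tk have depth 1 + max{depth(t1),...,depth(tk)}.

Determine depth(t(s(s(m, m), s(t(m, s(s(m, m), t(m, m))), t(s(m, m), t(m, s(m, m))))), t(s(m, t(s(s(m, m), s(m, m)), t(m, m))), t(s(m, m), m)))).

depth(s(m, m)) = 1 + max(0, 0) = 1
depth(t(m, m)) = 1 + max(0, 0) = 1
depth(s(s(m, m), t(m, m))) = 1 + max(1, 1) = 2
depth(t(m, s(s(m, m), t(m, m)))) = 1 + max(0, 2) = 3
depth(t(m, s(m, m))) = 1 + max(0, 1) = 2
depth(t(s(m, m), t(m, s(m, m)))) = 1 + max(1, 2) = 3
depth(s(t(m, s(s(m, m), t(m, m))), t(s(m, m), t(m, s(m, m))))) = 1 + max(3, 3) = 4
depth(s(s(m, m), s(t(m, s(s(m, m), t(m, m))), t(s(m, m), t(m, s(m, m)))))) = 1 + max(1, 4) = 5
depth(s(s(m, m), s(m, m))) = 1 + max(1, 1) = 2
depth(t(s(s(m, m), s(m, m)), t(m, m))) = 1 + max(2, 1) = 3
depth(s(m, t(s(s(m, m), s(m, m)), t(m, m)))) = 1 + max(0, 3) = 4
depth(t(s(m, m), m)) = 1 + max(1, 0) = 2
depth(t(s(m, t(s(s(m, m), s(m, m)), t(m, m))), t(s(m, m), m))) = 1 + max(4, 2) = 5
depth(t(s(s(m, m), s(t(m, s(s(m, m), t(m, m))), t(s(m, m), t(m, s(m, m))))), t(s(m, t(s(s(m, m), s(m, m)), t(m, m))), t(s(m, m), m)))) = 1 + max(5, 5) = 6

6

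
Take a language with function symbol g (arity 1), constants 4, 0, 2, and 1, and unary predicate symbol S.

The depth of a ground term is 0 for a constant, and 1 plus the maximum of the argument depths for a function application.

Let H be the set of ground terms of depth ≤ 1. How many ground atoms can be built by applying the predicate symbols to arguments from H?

8

First count ground terms of depth ≤ 1.
Write N_k for the number of ground terms of depth ≤ k. A term of depth ≤ k is either a constant or a function symbol applied to arguments of depth ≤ k−1, so N_k = 4 + N_{k-1}.
N_0 = 4
N_1 = 4 + 4 = 8
Explicitly: 4, 0, 2, 1, g(4), g(0), g(2), g(1).
So |H| = 8.
For each predicate symbol, the number of ground atoms is |H| raised to its arity; summing:
  S: 8
Total ground atoms: 8.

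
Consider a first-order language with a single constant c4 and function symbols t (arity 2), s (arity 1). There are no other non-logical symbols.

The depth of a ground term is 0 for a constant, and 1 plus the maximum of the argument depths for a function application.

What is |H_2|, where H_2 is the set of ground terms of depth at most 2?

13

If N_k denotes the number of depth-≤k ground terms, the 1 constant gives N_0 = 1, and each function symbol of arity r contributes N_{k-1}^r new terms at level k: N_k = 1 + N_{k-1}^2 + N_{k-1}.
N_0 = 1
N_1 = 1 + 1^2 + 1 = 3
N_2 = 1 + 3^2 + 3 = 13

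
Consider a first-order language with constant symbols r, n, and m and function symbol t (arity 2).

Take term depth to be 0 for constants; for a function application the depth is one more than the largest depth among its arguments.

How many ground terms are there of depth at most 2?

147

Let N_k count ground terms of depth at most k. Each non-constant term of depth ≤ k is some function symbol applied to depth-≤(k−1) arguments, giving N_k = 3 + N_{k-1}^2.
N_0 = 3
N_1 = 3 + 3^2 = 12
N_2 = 3 + 12^2 = 147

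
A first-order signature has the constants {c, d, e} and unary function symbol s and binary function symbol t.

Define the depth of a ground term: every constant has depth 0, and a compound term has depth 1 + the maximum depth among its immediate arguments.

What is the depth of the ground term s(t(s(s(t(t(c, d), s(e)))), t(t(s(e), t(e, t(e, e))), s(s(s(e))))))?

6

depth(t(c, d)) = 1 + max(0, 0) = 1
depth(s(e)) = 1 + depth(e) = 1 + 0 = 1
depth(t(t(c, d), s(e))) = 1 + max(1, 1) = 2
depth(s(t(t(c, d), s(e)))) = 1 + depth(t(t(c, d), s(e))) = 1 + 2 = 3
depth(s(s(t(t(c, d), s(e))))) = 1 + depth(s(t(t(c, d), s(e)))) = 1 + 3 = 4
depth(t(e, e)) = 1 + max(0, 0) = 1
depth(t(e, t(e, e))) = 1 + max(0, 1) = 2
depth(t(s(e), t(e, t(e, e)))) = 1 + max(1, 2) = 3
depth(s(s(e))) = 1 + depth(s(e)) = 1 + 1 = 2
depth(s(s(s(e)))) = 1 + depth(s(s(e))) = 1 + 2 = 3
depth(t(t(s(e), t(e, t(e, e))), s(s(s(e))))) = 1 + max(3, 3) = 4
depth(t(s(s(t(t(c, d), s(e)))), t(t(s(e), t(e, t(e, e))), s(s(s(e)))))) = 1 + max(4, 4) = 5
depth(s(t(s(s(t(t(c, d), s(e)))), t(t(s(e), t(e, t(e, e))), s(s(s(e))))))) = 1 + depth(t(s(s(t(t(c, d), s(e)))), t(t(s(e), t(e, t(e, e))), s(s(s(e)))))) = 1 + 5 = 6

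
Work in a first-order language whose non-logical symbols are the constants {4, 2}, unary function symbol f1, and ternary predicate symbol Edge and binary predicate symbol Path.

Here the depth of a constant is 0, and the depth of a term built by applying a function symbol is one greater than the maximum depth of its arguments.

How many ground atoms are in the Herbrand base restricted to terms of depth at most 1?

First count ground terms of depth ≤ 1.
Count level by level. With function symbols f1/1, the terms of depth ≤ k are the 2 constants together with each function applied to depth-≤(k−1) tuples, so N_k = 2 + N_{k-1}.
N_0 = 2
N_1 = 2 + 2 = 4
So |H| = 4.
For each predicate symbol, the number of ground atoms is |H| raised to its arity; summing:
  Edge: 4^3 = 64;  Path: 4^2 = 16
Total ground atoms: 64 + 16 = 80.

80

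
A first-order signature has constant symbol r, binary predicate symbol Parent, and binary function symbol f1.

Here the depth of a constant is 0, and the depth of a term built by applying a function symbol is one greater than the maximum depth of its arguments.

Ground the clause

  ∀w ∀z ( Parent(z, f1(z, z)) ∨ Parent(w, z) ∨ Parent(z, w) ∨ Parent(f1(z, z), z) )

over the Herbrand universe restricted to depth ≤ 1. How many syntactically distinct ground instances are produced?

4

Ground terms of depth ≤ 1:
  Write N_k for the number of ground terms of depth ≤ k. A term of depth ≤ k is either a constant or a function symbol applied to arguments of depth ≤ k−1, so N_k = 1 + N_{k-1}^2.
  N_0 = 1
  N_1 = 1 + 1^2 = 2
  Explicitly: r, f1(r, r).
So there are 2 ground terms available for substitution.
The clause has 2 distinct variables (w, z), each appearing in the body. In the free term algebra distinct substitutions yield syntactically distinct ground instances.
Number of ground instances = 2^2 = 4.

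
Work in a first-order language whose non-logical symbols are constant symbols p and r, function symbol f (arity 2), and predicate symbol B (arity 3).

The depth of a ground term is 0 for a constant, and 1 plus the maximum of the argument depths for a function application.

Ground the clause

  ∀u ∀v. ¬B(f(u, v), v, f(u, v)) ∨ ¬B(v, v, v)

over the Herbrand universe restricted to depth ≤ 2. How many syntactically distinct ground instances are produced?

1444

Ground terms of depth ≤ 2:
  Count level by level. With function symbols f/2, the terms of depth ≤ k are the 2 constants together with each function applied to depth-≤(k−1) tuples, so N_k = 2 + N_{k-1}^2.
  N_0 = 2
  N_1 = 2 + 2^2 = 6
  N_2 = 2 + 6^2 = 38
So there are 38 ground terms available for substitution.
The clause has 2 distinct variables (u, v), each appearing in the body. In the free term algebra distinct substitutions yield syntactically distinct ground instances.
Number of ground instances = 38^2 = 1444.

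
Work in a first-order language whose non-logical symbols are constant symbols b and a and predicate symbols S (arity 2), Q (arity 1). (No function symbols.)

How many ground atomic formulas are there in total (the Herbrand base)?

6

With no function symbols, the Herbrand universe is just the 2 constants.
Ground atoms per predicate: S: 2^2 = 4, Q: 2.
Herbrand base size = 4 + 2 = 6.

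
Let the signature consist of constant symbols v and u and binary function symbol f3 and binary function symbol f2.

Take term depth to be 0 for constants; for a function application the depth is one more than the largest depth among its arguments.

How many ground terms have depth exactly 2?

Write N_k for the number of ground terms of depth ≤ k. A term of depth ≤ k is either a constant or a function symbol applied to arguments of depth ≤ k−1, so N_k = 2 + N_{k-1}^2 + N_{k-1}^2.
N_0 = 2
N_1 = 2 + 2^2 + 2^2 = 10
N_2 = 2 + 10^2 + 10^2 = 202
Terms of depth exactly 2: N_2 − N_1 = 202 − 10 = 192.

192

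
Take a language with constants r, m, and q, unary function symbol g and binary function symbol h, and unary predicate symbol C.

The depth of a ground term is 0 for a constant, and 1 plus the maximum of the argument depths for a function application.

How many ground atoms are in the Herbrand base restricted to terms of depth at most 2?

First count ground terms of depth ≤ 2.
Write N_k for the number of ground terms of depth ≤ k. A term of depth ≤ k is either a constant or a function symbol applied to arguments of depth ≤ k−1, so N_k = 3 + N_{k-1} + N_{k-1}^2.
N_0 = 3
N_1 = 3 + 3 + 3^2 = 15
N_2 = 3 + 15 + 15^2 = 243
So |H| = 243.
A ground atom is a predicate applied to a tuple of terms from H, so the count is the sum over predicates of |H|^arity:
  C: 243
Total ground atoms: 243.

243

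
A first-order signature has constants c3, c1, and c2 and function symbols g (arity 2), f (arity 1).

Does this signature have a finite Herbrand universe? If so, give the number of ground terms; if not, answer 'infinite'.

infinite

The signature has at least one function symbol (g, arity 2) and at least one constant (c3).
Iterating g gives infinitely many distinct ground terms: c3, g(c3, c3), g(g(c3, c3), g(c3, c3)), ...
So the Herbrand universe is infinite.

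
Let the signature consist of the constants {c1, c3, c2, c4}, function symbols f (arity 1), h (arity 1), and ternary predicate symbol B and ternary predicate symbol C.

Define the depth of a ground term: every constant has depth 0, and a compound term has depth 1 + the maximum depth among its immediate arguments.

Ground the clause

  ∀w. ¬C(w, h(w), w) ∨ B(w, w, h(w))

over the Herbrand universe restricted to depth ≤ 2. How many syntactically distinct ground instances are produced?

Ground terms of depth ≤ 2:
  Let N_k = |{terms of depth ≤ k}|. Then N_0 = 4 and N_k = 4 + N_{k-1} + N_{k-1} for k ≥ 1 (one summand per function symbol, arity giving the exponent).
  N_0 = 4
  N_1 = 4 + 4 + 4 = 12
  N_2 = 4 + 12 + 12 = 28
So there are 28 ground terms available for substitution.
There is 1 variable to instantiate (w),  occurring in at least one literal, so different choices give different ground instances.
Number of ground instances = 28.

28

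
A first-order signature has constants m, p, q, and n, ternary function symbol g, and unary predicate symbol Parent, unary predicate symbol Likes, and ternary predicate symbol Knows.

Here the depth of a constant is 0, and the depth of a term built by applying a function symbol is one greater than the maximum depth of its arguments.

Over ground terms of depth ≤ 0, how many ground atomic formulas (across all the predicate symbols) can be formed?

First count ground terms of depth ≤ 0.
Count level by level. With function symbols g/3, the terms of depth ≤ k are the 4 constants together with each function applied to depth-≤(k−1) tuples, so N_k = 4 + N_{k-1}^3.
N_0 = 4
Explicitly: m, p, q, n.
So |H| = 4.
Ground atoms are formed by filling each argument slot of a predicate with a term from H, so an r-ary predicate gives |H|^r atoms:
  Parent: 4;  Likes: 4;  Knows: 4^3 = 64
Total ground atoms: 4 + 4 + 64 = 72.

72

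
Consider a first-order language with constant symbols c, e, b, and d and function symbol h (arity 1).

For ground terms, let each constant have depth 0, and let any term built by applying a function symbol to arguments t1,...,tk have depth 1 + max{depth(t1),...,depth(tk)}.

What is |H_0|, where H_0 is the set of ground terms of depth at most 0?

Count level by level. With function symbols h/1, the terms of depth ≤ k are the 4 constants together with each function applied to depth-≤(k−1) tuples, so N_k = 4 + N_{k-1}.
N_0 = 4
Explicitly: c, e, b, d.

4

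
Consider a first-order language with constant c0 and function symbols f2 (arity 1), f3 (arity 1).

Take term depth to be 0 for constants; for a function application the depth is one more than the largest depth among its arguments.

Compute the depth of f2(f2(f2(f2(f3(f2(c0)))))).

depth(f2(c0)) = 1 + depth(c0) = 1 + 0 = 1
depth(f3(f2(c0))) = 1 + depth(f2(c0)) = 1 + 1 = 2
depth(f2(f3(f2(c0)))) = 1 + depth(f3(f2(c0))) = 1 + 2 = 3
depth(f2(f2(f3(f2(c0))))) = 1 + depth(f2(f3(f2(c0)))) = 1 + 3 = 4
depth(f2(f2(f2(f3(f2(c0)))))) = 1 + depth(f2(f2(f3(f2(c0))))) = 1 + 4 = 5
depth(f2(f2(f2(f2(f3(f2(c0))))))) = 1 + depth(f2(f2(f2(f3(f2(c0)))))) = 1 + 5 = 6

6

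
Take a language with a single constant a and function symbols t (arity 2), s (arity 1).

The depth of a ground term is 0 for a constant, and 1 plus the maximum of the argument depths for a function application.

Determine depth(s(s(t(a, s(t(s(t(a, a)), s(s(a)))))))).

7

depth(t(a, a)) = 1 + max(0, 0) = 1
depth(s(t(a, a))) = 1 + depth(t(a, a)) = 1 + 1 = 2
depth(s(a)) = 1 + depth(a) = 1 + 0 = 1
depth(s(s(a))) = 1 + depth(s(a)) = 1 + 1 = 2
depth(t(s(t(a, a)), s(s(a)))) = 1 + max(2, 2) = 3
depth(s(t(s(t(a, a)), s(s(a))))) = 1 + depth(t(s(t(a, a)), s(s(a)))) = 1 + 3 = 4
depth(t(a, s(t(s(t(a, a)), s(s(a)))))) = 1 + max(0, 4) = 5
depth(s(t(a, s(t(s(t(a, a)), s(s(a))))))) = 1 + depth(t(a, s(t(s(t(a, a)), s(s(a)))))) = 1 + 5 = 6
depth(s(s(t(a, s(t(s(t(a, a)), s(s(a)))))))) = 1 + depth(s(t(a, s(t(s(t(a, a)), s(s(a))))))) = 1 + 6 = 7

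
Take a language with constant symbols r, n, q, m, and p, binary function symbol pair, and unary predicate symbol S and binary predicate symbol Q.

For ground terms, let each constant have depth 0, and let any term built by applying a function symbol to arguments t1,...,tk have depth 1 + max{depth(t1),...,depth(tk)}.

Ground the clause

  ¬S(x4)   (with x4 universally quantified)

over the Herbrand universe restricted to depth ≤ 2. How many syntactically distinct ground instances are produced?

905

Ground terms of depth ≤ 2:
  Let N_k = |{terms of depth ≤ k}|. Then N_0 = 5 and N_k = 5 + N_{k-1}^2 for k ≥ 1 (one summand per function symbol, arity giving the exponent).
  N_0 = 5
  N_1 = 5 + 5^2 = 30
  N_2 = 5 + 30^2 = 905
So there are 905 ground terms available for substitution.
The clause has 1 distinct variable (x4), which appears in the body. In the free term algebra distinct substitutions yield syntactically distinct ground instances.
Number of ground instances = 905.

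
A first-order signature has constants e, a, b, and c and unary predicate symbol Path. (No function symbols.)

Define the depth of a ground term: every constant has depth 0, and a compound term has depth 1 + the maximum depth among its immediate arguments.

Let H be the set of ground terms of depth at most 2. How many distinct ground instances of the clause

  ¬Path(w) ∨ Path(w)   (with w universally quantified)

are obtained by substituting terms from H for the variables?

4

Ground terms of depth ≤ 2:
  With no function symbols every ground term is a constant, so there are exactly 4 ground terms at every depth bound.
  N_0 = 4
  N_1 = 4
  N_2 = 4
So there are 4 ground terms available for substitution.
The variable w ranges independently over the available ground terms, and distinct assignments produce distinct instances.
Number of ground instances = 4.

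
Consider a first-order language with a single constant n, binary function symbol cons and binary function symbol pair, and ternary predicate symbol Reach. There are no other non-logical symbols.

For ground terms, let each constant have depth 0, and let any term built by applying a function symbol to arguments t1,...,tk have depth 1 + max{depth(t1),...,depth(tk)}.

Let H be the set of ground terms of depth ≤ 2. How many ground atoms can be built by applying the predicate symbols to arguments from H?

6859

First count ground terms of depth ≤ 2.
Write N_k for the number of ground terms of depth ≤ k. A term of depth ≤ k is either a constant or a function symbol applied to arguments of depth ≤ k−1, so N_k = 1 + N_{k-1}^2 + N_{k-1}^2.
N_0 = 1
N_1 = 1 + 1^2 + 1^2 = 3
N_2 = 1 + 3^2 + 3^2 = 19
So |H| = 19.
Ground atoms are formed by filling each argument slot of a predicate with a term from H, so an r-ary predicate gives |H|^r atoms:
  Reach: 19^3 = 6859
Total ground atoms: 6859.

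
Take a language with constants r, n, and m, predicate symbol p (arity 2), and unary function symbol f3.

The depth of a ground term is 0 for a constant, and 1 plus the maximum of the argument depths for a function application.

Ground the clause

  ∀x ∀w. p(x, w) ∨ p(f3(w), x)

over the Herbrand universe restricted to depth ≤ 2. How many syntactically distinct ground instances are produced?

81

Ground terms of depth ≤ 2:
  Let N_k = |{terms of depth ≤ k}|. Then N_0 = 3 and N_k = 3 + N_{k-1} for k ≥ 1 (one summand per function symbol, arity giving the exponent).
  N_0 = 3
  N_1 = 3 + 3 = 6
  N_2 = 3 + 6 = 9
  Explicitly: r, n, m, f3(r), f3(n), f3(m), f3(f3(r)), f3(f3(n)), f3(f3(m)).
So there are 9 ground terms available for substitution.
The body mentions every one of the 2 quantified variables; since ground terms form a free algebra, no two substitutions collapse to the same formula.
Number of ground instances = 9^2 = 81.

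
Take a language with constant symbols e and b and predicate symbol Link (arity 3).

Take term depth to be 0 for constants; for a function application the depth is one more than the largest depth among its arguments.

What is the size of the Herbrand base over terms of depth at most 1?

First count ground terms of depth ≤ 1.
With no function symbols every ground term is a constant, so there are exactly 2 ground terms at every depth bound.
N_0 = 2
N_1 = 2
Explicitly: e, b.
So |H| = 2.
For each predicate symbol, the number of ground atoms is |H| raised to its arity; summing:
  Link: 2^3 = 8
Total ground atoms: 8.

8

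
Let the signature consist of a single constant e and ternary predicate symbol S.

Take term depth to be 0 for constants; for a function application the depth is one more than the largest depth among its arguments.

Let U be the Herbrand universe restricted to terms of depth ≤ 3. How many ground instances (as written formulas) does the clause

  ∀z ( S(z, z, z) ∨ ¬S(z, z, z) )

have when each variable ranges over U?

Ground terms of depth ≤ 3:
  With no function symbols every ground term is a constant, so there is exactly 1 ground term at every depth bound.
  N_0 = 1
  N_1 = 1
  N_2 = 1
  N_3 = 1
So there is exactly 1 ground term available for substitution.
The clause has 1 distinct variable (z), which appears in the body. In the free term algebra distinct substitutions yield syntactically distinct ground instances.
Number of ground instances = 1.

1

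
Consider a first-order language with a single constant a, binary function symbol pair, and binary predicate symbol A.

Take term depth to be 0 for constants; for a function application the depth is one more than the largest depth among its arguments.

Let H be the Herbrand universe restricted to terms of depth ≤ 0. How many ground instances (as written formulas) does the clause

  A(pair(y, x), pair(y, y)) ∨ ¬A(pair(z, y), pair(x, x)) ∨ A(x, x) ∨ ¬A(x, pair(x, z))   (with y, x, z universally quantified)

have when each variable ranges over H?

Ground terms of depth ≤ 0:
  Count level by level. With function symbols pair/2, the terms of depth ≤ k are the 1 constant together with each function applied to depth-≤(k−1) tuples, so N_k = 1 + N_{k-1}^2.
  N_0 = 1
So there is exactly 1 ground term available for substitution.
The clause has 3 distinct variables (y, x, z), each appearing in the body. In the free term algebra distinct substitutions yield syntactically distinct ground instances.
Number of ground instances = 1^3 = 1.

1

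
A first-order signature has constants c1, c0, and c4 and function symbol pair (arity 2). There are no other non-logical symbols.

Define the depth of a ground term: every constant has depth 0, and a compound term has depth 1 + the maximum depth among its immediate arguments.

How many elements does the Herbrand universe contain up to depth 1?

Let N_k count ground terms of depth at most k. Each non-constant term of depth ≤ k is some function symbol applied to depth-≤(k−1) arguments, giving N_k = 3 + N_{k-1}^2.
N_0 = 3
N_1 = 3 + 3^2 = 12
Explicitly: c1, c0, c4, pair(c1, c1), pair(c1, c0), pair(c1, c4), pair(c0, c1), pair(c0, c0), pair(c0, c4), pair(c4, c1), pair(c4, c0), pair(c4, c4).

12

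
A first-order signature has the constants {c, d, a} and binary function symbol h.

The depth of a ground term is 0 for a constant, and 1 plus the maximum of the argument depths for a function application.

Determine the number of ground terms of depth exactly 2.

135

Count level by level. With function symbols h/2, the terms of depth ≤ k are the 3 constants together with each function applied to depth-≤(k−1) tuples, so N_k = 3 + N_{k-1}^2.
N_0 = 3
N_1 = 3 + 3^2 = 12
N_2 = 3 + 12^2 = 147
Terms of depth exactly 2: N_2 − N_1 = 147 − 12 = 135.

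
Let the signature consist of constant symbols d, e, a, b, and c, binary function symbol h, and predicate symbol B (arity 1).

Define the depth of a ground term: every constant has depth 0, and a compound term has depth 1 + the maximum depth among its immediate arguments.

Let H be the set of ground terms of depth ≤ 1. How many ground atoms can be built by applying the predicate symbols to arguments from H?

30

First count ground terms of depth ≤ 1.
Let N_k count ground terms of depth at most k. Each non-constant term of depth ≤ k is some function symbol applied to depth-≤(k−1) arguments, giving N_k = 5 + N_{k-1}^2.
N_0 = 5
N_1 = 5 + 5^2 = 30
So |H| = 30.
Ground atoms are formed by filling each argument slot of a predicate with a term from H, so an r-ary predicate gives |H|^r atoms:
  B: 30
Total ground atoms: 30.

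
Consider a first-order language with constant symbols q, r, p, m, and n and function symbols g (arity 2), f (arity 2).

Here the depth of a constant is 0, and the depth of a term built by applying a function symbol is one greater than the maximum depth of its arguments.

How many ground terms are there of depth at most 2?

Let N_k count ground terms of depth at most k. Each non-constant term of depth ≤ k is some function symbol applied to depth-≤(k−1) arguments, giving N_k = 5 + N_{k-1}^2 + N_{k-1}^2.
N_0 = 5
N_1 = 5 + 5^2 + 5^2 = 55
N_2 = 5 + 55^2 + 55^2 = 6055

6055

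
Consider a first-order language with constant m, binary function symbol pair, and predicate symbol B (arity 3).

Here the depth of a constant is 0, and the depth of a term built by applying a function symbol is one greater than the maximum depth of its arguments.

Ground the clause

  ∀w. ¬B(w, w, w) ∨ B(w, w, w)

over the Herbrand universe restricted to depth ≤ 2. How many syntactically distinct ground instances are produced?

Ground terms of depth ≤ 2:
  If N_k denotes the number of depth-≤k ground terms, the 1 constant gives N_0 = 1, and each function symbol of arity r contributes N_{k-1}^r new terms at level k: N_k = 1 + N_{k-1}^2.
  N_0 = 1
  N_1 = 1 + 1^2 = 2
  N_2 = 1 + 2^2 = 5
  Explicitly: m, pair(m, m), pair(m, pair(m, m)), pair(pair(m, m), m), pair(pair(m, m), pair(m, m)).
So there are 5 ground terms available for substitution.
There is 1 variable to instantiate (w),  occurring in at least one literal, so different choices give different ground instances.
Number of ground instances = 5.

5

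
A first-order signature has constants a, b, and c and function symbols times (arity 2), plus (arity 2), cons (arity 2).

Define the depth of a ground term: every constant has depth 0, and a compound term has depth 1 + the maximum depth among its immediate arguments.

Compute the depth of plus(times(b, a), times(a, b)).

depth(times(b, a)) = 1 + max(0, 0) = 1
depth(times(a, b)) = 1 + max(0, 0) = 1
depth(plus(times(b, a), times(a, b))) = 1 + max(1, 1) = 2

2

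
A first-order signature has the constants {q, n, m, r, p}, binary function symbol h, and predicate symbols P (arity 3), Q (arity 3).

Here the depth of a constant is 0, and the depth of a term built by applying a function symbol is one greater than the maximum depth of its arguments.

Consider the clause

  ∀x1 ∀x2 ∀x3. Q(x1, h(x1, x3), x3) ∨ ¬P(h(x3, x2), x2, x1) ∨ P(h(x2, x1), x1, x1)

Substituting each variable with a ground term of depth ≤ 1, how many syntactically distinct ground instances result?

Ground terms of depth ≤ 1:
  If N_k denotes the number of depth-≤k ground terms, the 5 constants give N_0 = 5, and each function symbol of arity r contributes N_{k-1}^r new terms at level k: N_k = 5 + N_{k-1}^2.
  N_0 = 5
  N_1 = 5 + 5^2 = 30
So there are 30 ground terms available for substitution.
The body mentions every one of the 3 quantified variables; since ground terms form a free algebra, no two substitutions collapse to the same formula.
Number of ground instances = 30^3 = 27000.

27000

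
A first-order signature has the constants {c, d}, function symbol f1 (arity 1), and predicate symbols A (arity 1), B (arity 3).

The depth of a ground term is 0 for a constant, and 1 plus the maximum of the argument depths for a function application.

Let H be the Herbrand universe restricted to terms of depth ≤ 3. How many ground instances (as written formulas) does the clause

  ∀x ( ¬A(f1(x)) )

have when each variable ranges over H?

Ground terms of depth ≤ 3:
  If N_k denotes the number of depth-≤k ground terms, the 2 constants give N_0 = 2, and each function symbol of arity r contributes N_{k-1}^r new terms at level k: N_k = 2 + N_{k-1}.
  N_0 = 2
  N_1 = 2 + 2 = 4
  N_2 = 2 + 4 = 6
  N_3 = 2 + 6 = 8
  Explicitly: c, d, f1(c), f1(d), f1(f1(c)), f1(f1(d)), f1(f1(f1(c))), f1(f1(f1(d))).
So there are 8 ground terms available for substitution.
The body mentions the single quantified variable x; since ground terms form a free algebra, no two substitutions collapse to the same formula.
Number of ground instances = 8.

8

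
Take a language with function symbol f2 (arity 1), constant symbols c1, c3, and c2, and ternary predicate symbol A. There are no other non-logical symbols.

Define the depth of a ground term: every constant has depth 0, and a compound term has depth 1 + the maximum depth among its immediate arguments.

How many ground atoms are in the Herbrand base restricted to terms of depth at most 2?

729

First count ground terms of depth ≤ 2.
If N_k denotes the number of depth-≤k ground terms, the 3 constants give N_0 = 3, and each function symbol of arity r contributes N_{k-1}^r new terms at level k: N_k = 3 + N_{k-1}.
N_0 = 3
N_1 = 3 + 3 = 6
N_2 = 3 + 6 = 9
So |H| = 9.
A ground atom is a predicate applied to a tuple of terms from H, so the count is the sum over predicates of |H|^arity:
  A: 9^3 = 729
Total ground atoms: 729.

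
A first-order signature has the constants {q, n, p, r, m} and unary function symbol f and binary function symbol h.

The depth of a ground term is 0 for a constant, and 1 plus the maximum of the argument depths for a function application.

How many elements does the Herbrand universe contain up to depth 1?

35

Let N_k count ground terms of depth at most k. Each non-constant term of depth ≤ k is some function symbol applied to depth-≤(k−1) arguments, giving N_k = 5 + N_{k-1} + N_{k-1}^2.
N_0 = 5
N_1 = 5 + 5 + 5^2 = 35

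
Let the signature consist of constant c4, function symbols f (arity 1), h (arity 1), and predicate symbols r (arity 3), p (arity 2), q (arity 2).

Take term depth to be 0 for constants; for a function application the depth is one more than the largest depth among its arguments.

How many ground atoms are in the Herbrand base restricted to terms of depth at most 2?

First count ground terms of depth ≤ 2.
Count level by level. With function symbols f/1, h/1, the terms of depth ≤ k are the 1 constant together with each function applied to depth-≤(k−1) tuples, so N_k = 1 + N_{k-1} + N_{k-1}.
N_0 = 1
N_1 = 1 + 1 + 1 = 3
N_2 = 1 + 3 + 3 = 7
So |H| = 7.
Each predicate of arity r yields |H|^r ground atoms (one per choice of an r-tuple from H):
  r: 7^3 = 343;  p: 7^2 = 49;  q: 7^2 = 49
Total ground atoms: 343 + 49 + 49 = 441.

441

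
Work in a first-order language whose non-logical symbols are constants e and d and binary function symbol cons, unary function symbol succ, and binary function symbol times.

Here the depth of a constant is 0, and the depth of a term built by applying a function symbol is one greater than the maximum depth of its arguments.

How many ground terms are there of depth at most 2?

302

Let N_k = |{terms of depth ≤ k}|. Then N_0 = 2 and N_k = 2 + N_{k-1}^2 + N_{k-1} + N_{k-1}^2 for k ≥ 1 (one summand per function symbol, arity giving the exponent).
N_0 = 2
N_1 = 2 + 2^2 + 2 + 2^2 = 12
N_2 = 2 + 12^2 + 12 + 12^2 = 302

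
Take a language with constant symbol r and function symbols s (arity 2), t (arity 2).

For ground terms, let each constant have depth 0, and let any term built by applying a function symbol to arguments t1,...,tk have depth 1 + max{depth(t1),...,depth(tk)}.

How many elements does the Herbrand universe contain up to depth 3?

Let N_k count ground terms of depth at most k. Each non-constant term of depth ≤ k is some function symbol applied to depth-≤(k−1) arguments, giving N_k = 1 + N_{k-1}^2 + N_{k-1}^2.
N_0 = 1
N_1 = 1 + 1^2 + 1^2 = 3
N_2 = 1 + 3^2 + 3^2 = 19
N_3 = 1 + 19^2 + 19^2 = 723

723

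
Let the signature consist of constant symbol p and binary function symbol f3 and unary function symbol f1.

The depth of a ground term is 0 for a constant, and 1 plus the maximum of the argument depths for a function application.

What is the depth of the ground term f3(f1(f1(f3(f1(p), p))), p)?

5

depth(f1(p)) = 1 + depth(p) = 1 + 0 = 1
depth(f3(f1(p), p)) = 1 + max(1, 0) = 2
depth(f1(f3(f1(p), p))) = 1 + depth(f3(f1(p), p)) = 1 + 2 = 3
depth(f1(f1(f3(f1(p), p)))) = 1 + depth(f1(f3(f1(p), p))) = 1 + 3 = 4
depth(f3(f1(f1(f3(f1(p), p))), p)) = 1 + max(4, 0) = 5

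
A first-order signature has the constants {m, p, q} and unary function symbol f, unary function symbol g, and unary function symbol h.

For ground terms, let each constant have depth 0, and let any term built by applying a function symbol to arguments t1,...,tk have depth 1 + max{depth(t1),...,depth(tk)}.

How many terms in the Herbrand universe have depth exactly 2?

27

Write N_k for the number of ground terms of depth ≤ k. A term of depth ≤ k is either a constant or a function symbol applied to arguments of depth ≤ k−1, so N_k = 3 + N_{k-1} + N_{k-1} + N_{k-1}.
N_0 = 3
N_1 = 3 + 3 + 3 + 3 = 12
N_2 = 3 + 12 + 12 + 12 = 39
Terms of depth exactly 2: N_2 − N_1 = 39 − 12 = 27.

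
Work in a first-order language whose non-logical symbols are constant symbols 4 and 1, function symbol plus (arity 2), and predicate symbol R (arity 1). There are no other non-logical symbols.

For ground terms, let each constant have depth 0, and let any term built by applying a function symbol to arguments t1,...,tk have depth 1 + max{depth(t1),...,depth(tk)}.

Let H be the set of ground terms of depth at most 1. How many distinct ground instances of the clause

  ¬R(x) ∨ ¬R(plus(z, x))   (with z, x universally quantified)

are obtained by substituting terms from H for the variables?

Ground terms of depth ≤ 1:
  Count level by level. With function symbols plus/2, the terms of depth ≤ k are the 2 constants together with each function applied to depth-≤(k−1) tuples, so N_k = 2 + N_{k-1}^2.
  N_0 = 2
  N_1 = 2 + 2^2 = 6
  Explicitly: 4, 1, plus(4, 4), plus(4, 1), plus(1, 4), plus(1, 1).
So there are 6 ground terms available for substitution.
Each of z, x ranges independently over the available ground terms, and distinct assignments produce distinct instances.
Number of ground instances = 6^2 = 36.

36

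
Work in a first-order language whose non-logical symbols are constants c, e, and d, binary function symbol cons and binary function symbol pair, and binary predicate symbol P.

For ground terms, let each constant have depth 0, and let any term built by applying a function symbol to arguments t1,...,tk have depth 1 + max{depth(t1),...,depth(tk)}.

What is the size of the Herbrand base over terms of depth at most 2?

First count ground terms of depth ≤ 2.
If N_k denotes the number of depth-≤k ground terms, the 3 constants give N_0 = 3, and each function symbol of arity r contributes N_{k-1}^r new terms at level k: N_k = 3 + N_{k-1}^2 + N_{k-1}^2.
N_0 = 3
N_1 = 3 + 3^2 + 3^2 = 21
N_2 = 3 + 21^2 + 21^2 = 885
So |H| = 885.
For each predicate symbol, the number of ground atoms is |H| raised to its arity; summing:
  P: 885^2 = 783225
Total ground atoms: 783225.

783225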